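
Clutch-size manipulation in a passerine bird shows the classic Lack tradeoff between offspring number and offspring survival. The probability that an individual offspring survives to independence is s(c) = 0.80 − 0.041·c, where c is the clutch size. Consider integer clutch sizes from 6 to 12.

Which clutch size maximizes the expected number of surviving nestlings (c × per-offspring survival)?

10

Expected surviving nestlings = c × s(c):
  c=6: 6 × 0.554 = 3.324
  c=7: 7 × 0.513 = 3.591
  c=8: 8 × 0.472 = 3.776
  c=9: 9 × 0.431 = 3.879
  c=10: 10 × 0.390 = 3.900
  c=11: 11 × 0.349 = 3.839
  c=12: 12 × 0.308 = 3.696
Maximum at c = 10 (3.900 surviving nestlings).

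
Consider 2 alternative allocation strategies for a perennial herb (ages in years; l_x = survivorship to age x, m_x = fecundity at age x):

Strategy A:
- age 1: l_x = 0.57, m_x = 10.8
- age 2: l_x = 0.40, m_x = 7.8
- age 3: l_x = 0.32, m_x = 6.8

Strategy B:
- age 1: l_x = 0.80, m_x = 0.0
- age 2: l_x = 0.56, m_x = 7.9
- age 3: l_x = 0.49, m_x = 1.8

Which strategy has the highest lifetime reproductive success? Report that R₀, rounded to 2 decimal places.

Strategy A: R₀ = 0.57×10.8 + 0.40×7.8 + 0.32×6.8 = 11.4520
Strategy B: R₀ = 0.80×0.0 + 0.56×7.9 + 0.49×1.8 = 5.3060
Highest R₀: strategy A with 11.4520.

11.45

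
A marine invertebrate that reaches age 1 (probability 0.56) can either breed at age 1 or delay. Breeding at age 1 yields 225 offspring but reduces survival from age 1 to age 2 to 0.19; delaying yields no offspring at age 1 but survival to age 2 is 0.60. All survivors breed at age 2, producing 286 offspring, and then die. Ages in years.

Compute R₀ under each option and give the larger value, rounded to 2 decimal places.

breed at age 1: R₀ = 0.56 × (225 + 0.19 × 286) = 0.56 × 279.3400 = 156.4304
delay to age 2: R₀ = 0.56 × (0.60 × 286) = 0.56 × 171.6000 = 96.0960
Higher: breed at age 1 (156.4304).

156.43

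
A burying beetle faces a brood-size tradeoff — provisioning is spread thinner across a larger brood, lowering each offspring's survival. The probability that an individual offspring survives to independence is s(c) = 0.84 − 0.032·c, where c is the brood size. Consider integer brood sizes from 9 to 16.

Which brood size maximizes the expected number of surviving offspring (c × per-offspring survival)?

13

Expected surviving offspring = c × s(c):
  c=9: 9 × 0.552 = 4.968
  c=10: 10 × 0.520 = 5.200
  c=11: 11 × 0.488 = 5.368
  c=12: 12 × 0.456 = 5.472
  c=13: 13 × 0.424 = 5.512
  c=14: 14 × 0.392 = 5.488
  c=15: 15 × 0.360 = 5.400
  c=16: 16 × 0.328 = 5.248
Maximum at c = 13 (5.512 surviving offspring).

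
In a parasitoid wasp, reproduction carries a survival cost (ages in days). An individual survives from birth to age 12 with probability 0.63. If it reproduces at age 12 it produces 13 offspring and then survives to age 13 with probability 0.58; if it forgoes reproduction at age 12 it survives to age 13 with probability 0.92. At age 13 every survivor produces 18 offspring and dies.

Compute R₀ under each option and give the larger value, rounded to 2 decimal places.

14.77

breed at age 12: R₀ = 0.63 × (13 + 0.58 × 18) = 0.63 × 23.4400 = 14.7672
delay to age 13: R₀ = 0.63 × (0.92 × 18) = 0.63 × 16.5600 = 10.4328
Higher: breed at age 12 (14.7672).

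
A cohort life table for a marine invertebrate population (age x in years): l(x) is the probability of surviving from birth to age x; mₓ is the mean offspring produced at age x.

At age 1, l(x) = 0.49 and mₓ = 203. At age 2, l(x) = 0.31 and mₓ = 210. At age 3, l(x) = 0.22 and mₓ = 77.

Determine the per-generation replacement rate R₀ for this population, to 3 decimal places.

R₀ = Σ l(x) mₓ:
  age 1: 0.49 × 203 = 99.4700
  age 2: 0.31 × 210 = 65.1000
  age 3: 0.22 × 77 = 16.9400
R₀ = 99.4700 + 65.1000 + 16.9400 = 181.5100

181.510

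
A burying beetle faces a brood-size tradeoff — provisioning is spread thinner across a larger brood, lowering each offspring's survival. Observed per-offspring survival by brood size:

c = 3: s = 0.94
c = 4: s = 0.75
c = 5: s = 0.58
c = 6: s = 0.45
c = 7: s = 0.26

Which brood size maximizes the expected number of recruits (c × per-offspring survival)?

Expected recruits = c × s(c):
  c=3: 3 × 0.94 = 2.820
  c=4: 4 × 0.75 = 3.000
  c=5: 5 × 0.58 = 2.900
  c=6: 6 × 0.45 = 2.700
  c=7: 7 × 0.26 = 1.820
Maximum at c = 4 (3.000 recruits).

4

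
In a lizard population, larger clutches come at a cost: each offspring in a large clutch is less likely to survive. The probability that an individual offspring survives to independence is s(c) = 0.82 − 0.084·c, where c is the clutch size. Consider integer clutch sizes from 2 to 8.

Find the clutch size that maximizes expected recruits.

5

Expected recruits = c × s(c):
  c=2: 2 × 0.652 = 1.304
  c=3: 3 × 0.568 = 1.704
  c=4: 4 × 0.484 = 1.936
  c=5: 5 × 0.400 = 2.000
  c=6: 6 × 0.316 = 1.896
  c=7: 7 × 0.232 = 1.624
  c=8: 8 × 0.148 = 1.184
Maximum at c = 5 (2.000 recruits).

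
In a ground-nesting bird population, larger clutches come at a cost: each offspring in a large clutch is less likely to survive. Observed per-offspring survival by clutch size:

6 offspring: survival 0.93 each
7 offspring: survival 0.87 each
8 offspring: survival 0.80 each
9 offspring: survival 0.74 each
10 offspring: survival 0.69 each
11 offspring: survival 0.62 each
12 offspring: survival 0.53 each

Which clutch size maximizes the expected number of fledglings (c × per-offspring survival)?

Expected fledglings = c × s(c):
  c=6: 6 × 0.93 = 5.580
  c=7: 7 × 0.87 = 6.090
  c=8: 8 × 0.80 = 6.400
  c=9: 9 × 0.74 = 6.660
  c=10: 10 × 0.69 = 6.900
  c=11: 11 × 0.62 = 6.820
  c=12: 12 × 0.53 = 6.360
Maximum at c = 10 (6.900 fledglings).

10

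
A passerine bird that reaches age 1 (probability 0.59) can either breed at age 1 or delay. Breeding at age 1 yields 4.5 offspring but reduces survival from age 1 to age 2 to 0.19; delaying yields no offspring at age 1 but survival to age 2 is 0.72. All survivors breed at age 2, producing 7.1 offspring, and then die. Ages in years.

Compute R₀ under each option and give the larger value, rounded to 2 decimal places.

3.45

breed at age 1: R₀ = 0.59 × (4.5 + 0.19 × 7.1) = 0.59 × 5.8490 = 3.4509
delay to age 2: R₀ = 0.59 × (0.72 × 7.1) = 0.59 × 5.1120 = 3.0161
Higher: breed at age 1 (3.4509).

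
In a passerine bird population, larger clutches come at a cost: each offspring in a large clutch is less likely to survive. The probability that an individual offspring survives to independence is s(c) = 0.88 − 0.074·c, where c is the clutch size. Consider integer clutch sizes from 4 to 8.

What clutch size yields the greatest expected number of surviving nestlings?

Expected surviving nestlings = c × s(c):
  c=4: 4 × 0.584 = 2.336
  c=5: 5 × 0.510 = 2.550
  c=6: 6 × 0.436 = 2.616
  c=7: 7 × 0.362 = 2.534
  c=8: 8 × 0.288 = 2.304
Maximum at c = 6 (2.616 surviving nestlings).

6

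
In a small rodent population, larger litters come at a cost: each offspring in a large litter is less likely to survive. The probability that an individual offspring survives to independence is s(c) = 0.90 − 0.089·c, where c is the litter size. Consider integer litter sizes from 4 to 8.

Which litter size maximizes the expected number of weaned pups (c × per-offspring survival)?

Expected weaned pups = c × s(c):
  c=4: 4 × 0.544 = 2.176
  c=5: 5 × 0.455 = 2.275
  c=6: 6 × 0.366 = 2.196
  c=7: 7 × 0.277 = 1.939
  c=8: 8 × 0.188 = 1.504
Maximum at c = 5 (2.275 weaned pups).

5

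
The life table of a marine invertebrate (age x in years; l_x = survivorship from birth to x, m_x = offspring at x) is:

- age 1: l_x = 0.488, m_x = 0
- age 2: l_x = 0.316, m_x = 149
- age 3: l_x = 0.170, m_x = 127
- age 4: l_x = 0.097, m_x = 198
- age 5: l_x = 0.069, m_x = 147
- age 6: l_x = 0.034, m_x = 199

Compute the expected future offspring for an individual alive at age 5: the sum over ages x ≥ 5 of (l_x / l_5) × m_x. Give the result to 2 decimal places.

245.06

l_5 = 0.069. Conditional survival from age 5 to x is l_x / l_5.
  x=5: (0.069/0.069) × 147 = 147.0000
  x=6: (0.034/0.069) × 199 = 98.0580
Sum = 147.0000 + 98.0580 = 245.0580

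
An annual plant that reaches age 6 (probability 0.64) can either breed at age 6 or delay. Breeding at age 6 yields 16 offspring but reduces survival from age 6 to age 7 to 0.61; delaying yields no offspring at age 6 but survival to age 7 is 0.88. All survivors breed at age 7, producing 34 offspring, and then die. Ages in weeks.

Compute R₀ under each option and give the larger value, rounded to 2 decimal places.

23.51

breed at age 6: R₀ = 0.64 × (16 + 0.61 × 34) = 0.64 × 36.7400 = 23.5136
delay to age 7: R₀ = 0.64 × (0.88 × 34) = 0.64 × 29.9200 = 19.1488
Higher: breed at age 6 (23.5136).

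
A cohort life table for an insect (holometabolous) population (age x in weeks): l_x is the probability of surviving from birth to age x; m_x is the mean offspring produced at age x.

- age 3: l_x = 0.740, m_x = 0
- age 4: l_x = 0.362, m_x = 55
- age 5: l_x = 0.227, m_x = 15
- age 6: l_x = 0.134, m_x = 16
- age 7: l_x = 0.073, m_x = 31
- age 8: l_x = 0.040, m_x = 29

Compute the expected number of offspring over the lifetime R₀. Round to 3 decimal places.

R₀ = Σ l_x m_x:
  age 3: 0.740 × 0 = 0.0000
  age 4: 0.362 × 55 = 19.9100
  age 5: 0.227 × 15 = 3.4050
  age 6: 0.134 × 16 = 2.1440
  age 7: 0.073 × 31 = 2.2630
  age 8: 0.040 × 29 = 1.1600
R₀ = 0.0000 + 19.9100 + 3.4050 + 2.1440 + 2.2630 + 1.1600 = 28.8820

28.882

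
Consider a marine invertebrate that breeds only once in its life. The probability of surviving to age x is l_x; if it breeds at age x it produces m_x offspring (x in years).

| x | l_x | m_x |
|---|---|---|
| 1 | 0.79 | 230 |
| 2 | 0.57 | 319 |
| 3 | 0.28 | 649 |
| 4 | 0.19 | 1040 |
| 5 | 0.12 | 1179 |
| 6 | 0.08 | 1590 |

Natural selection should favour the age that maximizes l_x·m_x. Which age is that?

4

Expected offspring if breeding at age x = l_x × m_x:
  age 1: 0.79 × 230 = 181.700
  age 2: 0.57 × 319 = 181.830
  age 3: 0.28 × 649 = 181.720
  age 4: 0.19 × 1040 = 197.600
  age 5: 0.12 × 1179 = 141.480
  age 6: 0.08 × 1590 = 127.200
Maximum at age 4 (197.600).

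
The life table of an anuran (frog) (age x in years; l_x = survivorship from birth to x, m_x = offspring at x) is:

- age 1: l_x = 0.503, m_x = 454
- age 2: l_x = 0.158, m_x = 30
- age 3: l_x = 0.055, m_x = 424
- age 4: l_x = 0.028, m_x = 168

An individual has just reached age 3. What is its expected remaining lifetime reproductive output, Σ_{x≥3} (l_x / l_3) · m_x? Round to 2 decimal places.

l_3 = 0.055. Conditional survival from age 3 to x is l_x / l_3.
  x=3: (0.055/0.055) × 424 = 424.0000
  x=4: (0.028/0.055) × 168 = 85.5273
Sum = 424.0000 + 85.5273 = 509.5273

509.53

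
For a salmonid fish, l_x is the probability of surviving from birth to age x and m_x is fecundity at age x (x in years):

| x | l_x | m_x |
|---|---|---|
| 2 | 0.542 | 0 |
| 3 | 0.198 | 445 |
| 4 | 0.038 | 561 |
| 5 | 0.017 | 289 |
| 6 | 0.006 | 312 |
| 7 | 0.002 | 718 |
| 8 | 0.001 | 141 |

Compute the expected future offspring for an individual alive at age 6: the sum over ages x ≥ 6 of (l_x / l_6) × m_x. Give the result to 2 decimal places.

l_6 = 0.006. Conditional survival from age 6 to x is l_x / l_6.
  x=6: (0.006/0.006) × 312 = 312.0000
  x=7: (0.002/0.006) × 718 = 239.3333
  x=8: (0.001/0.006) × 141 = 23.5000
Sum = 312.0000 + 239.3333 + 23.5000 = 574.8333

574.83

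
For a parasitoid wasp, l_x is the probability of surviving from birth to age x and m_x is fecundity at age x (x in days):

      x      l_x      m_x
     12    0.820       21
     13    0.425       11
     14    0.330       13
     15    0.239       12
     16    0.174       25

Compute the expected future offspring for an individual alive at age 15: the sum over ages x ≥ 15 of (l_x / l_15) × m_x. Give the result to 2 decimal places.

30.20

l_15 = 0.239. Conditional survival from age 15 to x is l_x / l_15.
  x=15: (0.239/0.239) × 12 = 12.0000
  x=16: (0.174/0.239) × 25 = 18.2008
Sum = 12.0000 + 18.2008 = 30.2008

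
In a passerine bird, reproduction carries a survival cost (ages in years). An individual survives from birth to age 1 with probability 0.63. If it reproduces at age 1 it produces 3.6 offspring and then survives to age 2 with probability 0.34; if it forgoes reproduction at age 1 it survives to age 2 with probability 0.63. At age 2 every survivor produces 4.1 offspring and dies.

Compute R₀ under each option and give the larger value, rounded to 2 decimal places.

3.15

breed at age 1: R₀ = 0.63 × (3.6 + 0.34 × 4.1) = 0.63 × 4.9940 = 3.1462
delay to age 2: R₀ = 0.63 × (0.63 × 4.1) = 0.63 × 2.5830 = 1.6273
Higher: breed at age 1 (3.1462).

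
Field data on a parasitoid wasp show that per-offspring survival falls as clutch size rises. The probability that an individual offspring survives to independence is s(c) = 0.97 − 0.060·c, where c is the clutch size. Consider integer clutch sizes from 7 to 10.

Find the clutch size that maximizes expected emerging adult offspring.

Expected emerging adult offspring = c × s(c):
  c=7: 7 × 0.550 = 3.850
  c=8: 8 × 0.490 = 3.920
  c=9: 9 × 0.430 = 3.870
  c=10: 10 × 0.370 = 3.700
Maximum at c = 8 (3.920 emerging adult offspring).

8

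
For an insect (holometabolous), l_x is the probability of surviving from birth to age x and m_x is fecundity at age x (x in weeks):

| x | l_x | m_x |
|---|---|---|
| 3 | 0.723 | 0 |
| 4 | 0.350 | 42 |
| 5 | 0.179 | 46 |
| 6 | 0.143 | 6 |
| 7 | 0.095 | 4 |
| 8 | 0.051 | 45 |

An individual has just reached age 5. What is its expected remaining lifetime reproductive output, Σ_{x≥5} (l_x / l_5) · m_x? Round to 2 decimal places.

l_5 = 0.179. Conditional survival from age 5 to x is l_x / l_5.
  x=5: (0.179/0.179) × 46 = 46.0000
  x=6: (0.143/0.179) × 6 = 4.7933
  x=7: (0.095/0.179) × 4 = 2.1229
  x=8: (0.051/0.179) × 45 = 12.8212
Sum = 46.0000 + 4.7933 + 2.1229 + 12.8212 = 65.7374

65.74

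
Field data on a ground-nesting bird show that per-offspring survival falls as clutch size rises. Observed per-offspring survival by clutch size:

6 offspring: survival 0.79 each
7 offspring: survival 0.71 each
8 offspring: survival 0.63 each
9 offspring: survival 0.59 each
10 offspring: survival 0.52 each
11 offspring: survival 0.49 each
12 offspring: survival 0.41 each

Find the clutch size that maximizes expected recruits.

11

Expected recruits = c × s(c):
  c=6: 6 × 0.79 = 4.740
  c=7: 7 × 0.71 = 4.970
  c=8: 8 × 0.63 = 5.040
  c=9: 9 × 0.59 = 5.310
  c=10: 10 × 0.52 = 5.200
  c=11: 11 × 0.49 = 5.390
  c=12: 12 × 0.41 = 4.920
Maximum at c = 11 (5.390 recruits).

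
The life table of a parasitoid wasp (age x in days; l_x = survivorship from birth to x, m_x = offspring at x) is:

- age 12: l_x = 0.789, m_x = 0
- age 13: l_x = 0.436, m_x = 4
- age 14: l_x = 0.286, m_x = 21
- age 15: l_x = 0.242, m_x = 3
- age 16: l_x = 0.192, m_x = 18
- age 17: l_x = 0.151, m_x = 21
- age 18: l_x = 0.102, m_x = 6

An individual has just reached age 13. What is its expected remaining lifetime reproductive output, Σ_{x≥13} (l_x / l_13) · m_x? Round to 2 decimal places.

36.04

l_13 = 0.436. Conditional survival from age 13 to x is l_x / l_13.
  x=13: (0.436/0.436) × 4 = 4.0000
  x=14: (0.286/0.436) × 21 = 13.7752
  x=15: (0.242/0.436) × 3 = 1.6651
  x=16: (0.192/0.436) × 18 = 7.9266
  x=17: (0.151/0.436) × 21 = 7.2729
  x=18: (0.102/0.436) × 6 = 1.4037
Sum = 4.0000 + 13.7752 + 1.6651 + 7.9266 + 7.2729 + 1.4037 = 36.0436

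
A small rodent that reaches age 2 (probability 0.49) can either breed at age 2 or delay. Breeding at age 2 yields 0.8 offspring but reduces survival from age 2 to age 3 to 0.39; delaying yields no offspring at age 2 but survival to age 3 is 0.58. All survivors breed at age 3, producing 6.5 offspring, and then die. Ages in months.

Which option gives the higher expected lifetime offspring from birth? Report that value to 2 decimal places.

1.85

breed at age 2: R₀ = 0.49 × (0.8 + 0.39 × 6.5) = 0.49 × 3.3350 = 1.6341
delay to age 3: R₀ = 0.49 × (0.58 × 6.5) = 0.49 × 3.7700 = 1.8473
Higher: delay to age 3 (1.8473).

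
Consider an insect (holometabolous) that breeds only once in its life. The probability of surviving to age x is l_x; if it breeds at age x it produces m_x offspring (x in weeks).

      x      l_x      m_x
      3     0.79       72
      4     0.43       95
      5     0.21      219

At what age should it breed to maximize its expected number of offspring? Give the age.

Expected offspring if breeding at age x = l_x × m_x:
  age 3: 0.79 × 72 = 56.880
  age 4: 0.43 × 95 = 40.850
  age 5: 0.21 × 219 = 45.990
Maximum at age 3 (56.880).

3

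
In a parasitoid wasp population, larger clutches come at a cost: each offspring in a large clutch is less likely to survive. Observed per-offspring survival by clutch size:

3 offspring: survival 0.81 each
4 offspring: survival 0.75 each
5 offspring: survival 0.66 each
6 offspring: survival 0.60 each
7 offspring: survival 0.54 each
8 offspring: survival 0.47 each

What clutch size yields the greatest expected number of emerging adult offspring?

Expected emerging adult offspring = c × s(c):
  c=3: 3 × 0.81 = 2.430
  c=4: 4 × 0.75 = 3.000
  c=5: 5 × 0.66 = 3.300
  c=6: 6 × 0.60 = 3.600
  c=7: 7 × 0.54 = 3.780
  c=8: 8 × 0.47 = 3.760
Maximum at c = 7 (3.780 emerging adult offspring).

7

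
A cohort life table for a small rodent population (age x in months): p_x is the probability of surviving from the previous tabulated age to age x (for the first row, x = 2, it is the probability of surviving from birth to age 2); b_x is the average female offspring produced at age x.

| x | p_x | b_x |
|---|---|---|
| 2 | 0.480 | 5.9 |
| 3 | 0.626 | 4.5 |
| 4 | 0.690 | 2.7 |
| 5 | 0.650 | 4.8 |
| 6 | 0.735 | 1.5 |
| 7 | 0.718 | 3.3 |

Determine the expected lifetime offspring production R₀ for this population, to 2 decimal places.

Survivorship from birth: l_x = p_2·p_3·…·p_x.
  l_2 = 0.48000
  l_3 = 0.30048
  l_4 = 0.20733
  l_5 = 0.13477
  l_6 = 0.09905
  l_7 = 0.07112
R₀ = Σ l_x b_x:
  age 2: 0.48000 × 5.9 = 2.8320
  age 3: 0.30048 × 4.5 = 1.3522
  age 4: 0.20733 × 2.7 = 0.5598
  age 5: 0.13477 × 4.8 = 0.6469
  age 6: 0.09905 × 1.5 = 0.1486
  age 7: 0.07112 × 3.3 = 0.2347
R₀ = 2.8320 + 1.3522 + 0.5598 + 0.6469 + 0.1486 + 0.2347 = 5.7741

5.77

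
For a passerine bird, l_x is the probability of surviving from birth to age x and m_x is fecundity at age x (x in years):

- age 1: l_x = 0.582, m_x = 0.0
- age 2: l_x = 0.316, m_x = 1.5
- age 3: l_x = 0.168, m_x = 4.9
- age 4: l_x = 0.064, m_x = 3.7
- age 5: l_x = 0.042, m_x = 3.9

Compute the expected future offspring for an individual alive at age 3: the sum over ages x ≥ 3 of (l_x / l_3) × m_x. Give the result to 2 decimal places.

7.28

l_3 = 0.168. Conditional survival from age 3 to x is l_x / l_3.
  x=3: (0.168/0.168) × 4.9 = 4.9000
  x=4: (0.064/0.168) × 3.7 = 1.4095
  x=5: (0.042/0.168) × 3.9 = 0.9750
Sum = 4.9000 + 1.4095 + 0.9750 = 7.2845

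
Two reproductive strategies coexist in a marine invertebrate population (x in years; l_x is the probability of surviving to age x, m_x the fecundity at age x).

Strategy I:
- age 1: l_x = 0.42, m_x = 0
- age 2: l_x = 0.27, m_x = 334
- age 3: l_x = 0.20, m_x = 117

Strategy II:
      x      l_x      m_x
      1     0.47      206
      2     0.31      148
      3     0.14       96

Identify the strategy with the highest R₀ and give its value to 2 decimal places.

156.14

Strategy I: R₀ = 0.42×0 + 0.27×334 + 0.20×117 = 113.5800
Strategy II: R₀ = 0.47×206 + 0.31×148 + 0.14×96 = 156.1400
Highest R₀: strategy II with 156.1400.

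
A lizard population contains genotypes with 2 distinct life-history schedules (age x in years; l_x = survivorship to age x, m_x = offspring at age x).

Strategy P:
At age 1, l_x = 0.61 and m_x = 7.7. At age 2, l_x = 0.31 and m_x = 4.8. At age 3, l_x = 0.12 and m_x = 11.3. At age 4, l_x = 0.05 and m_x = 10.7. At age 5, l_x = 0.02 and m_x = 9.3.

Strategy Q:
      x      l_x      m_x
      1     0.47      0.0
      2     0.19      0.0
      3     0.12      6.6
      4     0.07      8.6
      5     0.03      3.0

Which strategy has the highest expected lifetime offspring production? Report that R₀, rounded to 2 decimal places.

8.26

Strategy P: R₀ = 0.61×7.7 + 0.31×4.8 + 0.12×11.3 + 0.05×10.7 + 0.02×9.3 = 8.2620
Strategy Q: R₀ = 0.47×0.0 + 0.19×0.0 + 0.12×6.6 + 0.07×8.6 + 0.03×3.0 = 1.4840
Highest R₀: strategy P with 8.2620.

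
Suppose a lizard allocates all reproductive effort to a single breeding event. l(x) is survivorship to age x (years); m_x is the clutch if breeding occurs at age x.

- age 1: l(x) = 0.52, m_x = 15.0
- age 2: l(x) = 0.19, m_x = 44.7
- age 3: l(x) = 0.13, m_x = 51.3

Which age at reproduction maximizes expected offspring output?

2

Expected offspring if breeding at age x = l(x) × m_x:
  age 1: 0.52 × 15.0 = 7.800
  age 2: 0.19 × 44.7 = 8.493
  age 3: 0.13 × 51.3 = 6.669
Maximum at age 2 (8.493).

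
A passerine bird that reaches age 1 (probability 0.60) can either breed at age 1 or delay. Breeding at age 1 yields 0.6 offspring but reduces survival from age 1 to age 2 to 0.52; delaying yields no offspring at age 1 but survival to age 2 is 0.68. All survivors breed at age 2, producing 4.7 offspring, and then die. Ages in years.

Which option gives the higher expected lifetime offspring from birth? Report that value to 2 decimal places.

breed at age 1: R₀ = 0.60 × (0.6 + 0.52 × 4.7) = 0.60 × 3.0440 = 1.8264
delay to age 2: R₀ = 0.60 × (0.68 × 4.7) = 0.60 × 3.1960 = 1.9176
Higher: delay to age 2 (1.9176).

1.92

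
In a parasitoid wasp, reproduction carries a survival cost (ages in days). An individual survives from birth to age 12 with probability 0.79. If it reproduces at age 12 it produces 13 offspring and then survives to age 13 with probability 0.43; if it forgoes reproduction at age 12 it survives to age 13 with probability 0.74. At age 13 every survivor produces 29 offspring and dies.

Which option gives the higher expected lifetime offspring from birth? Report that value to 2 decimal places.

20.12

breed at age 12: R₀ = 0.79 × (13 + 0.43 × 29) = 0.79 × 25.4700 = 20.1213
delay to age 13: R₀ = 0.79 × (0.74 × 29) = 0.79 × 21.4600 = 16.9534
Higher: breed at age 12 (20.1213).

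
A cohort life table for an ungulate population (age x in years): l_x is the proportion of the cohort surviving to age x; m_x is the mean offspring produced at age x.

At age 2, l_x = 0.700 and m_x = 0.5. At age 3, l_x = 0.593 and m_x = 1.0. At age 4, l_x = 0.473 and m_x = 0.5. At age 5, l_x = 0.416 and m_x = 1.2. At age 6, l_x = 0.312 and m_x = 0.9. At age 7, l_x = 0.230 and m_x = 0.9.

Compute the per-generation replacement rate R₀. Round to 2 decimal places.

2.17

R₀ = Σ l_x m_x:
  age 2: 0.700 × 0.5 = 0.3500
  age 3: 0.593 × 1.0 = 0.5930
  age 4: 0.473 × 0.5 = 0.2365
  age 5: 0.416 × 1.2 = 0.4992
  age 6: 0.312 × 0.9 = 0.2808
  age 7: 0.230 × 0.9 = 0.2070
R₀ = 0.3500 + 0.5930 + 0.2365 + 0.4992 + 0.2808 + 0.2070 = 2.1665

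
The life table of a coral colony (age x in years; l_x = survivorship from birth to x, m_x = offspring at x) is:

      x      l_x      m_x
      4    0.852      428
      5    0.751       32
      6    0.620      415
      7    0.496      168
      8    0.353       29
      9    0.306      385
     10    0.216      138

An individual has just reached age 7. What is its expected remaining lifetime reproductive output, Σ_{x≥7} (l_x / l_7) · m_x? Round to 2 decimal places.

486.26

l_7 = 0.496. Conditional survival from age 7 to x is l_x / l_7.
  x=7: (0.496/0.496) × 168 = 168.0000
  x=8: (0.353/0.496) × 29 = 20.6391
  x=9: (0.306/0.496) × 385 = 237.5202
  x=10: (0.216/0.496) × 138 = 60.0968
Sum = 168.0000 + 20.6391 + 237.5202 + 60.0968 = 486.2560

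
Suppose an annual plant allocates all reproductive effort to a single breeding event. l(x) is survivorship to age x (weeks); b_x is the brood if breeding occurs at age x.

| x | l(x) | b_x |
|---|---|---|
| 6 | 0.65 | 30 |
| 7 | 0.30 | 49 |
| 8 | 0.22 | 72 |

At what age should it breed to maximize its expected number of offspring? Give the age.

6

Expected offspring if breeding at age x = l(x) × b_x:
  age 6: 0.65 × 30 = 19.500
  age 7: 0.30 × 49 = 14.700
  age 8: 0.22 × 72 = 15.840
Maximum at age 6 (19.500).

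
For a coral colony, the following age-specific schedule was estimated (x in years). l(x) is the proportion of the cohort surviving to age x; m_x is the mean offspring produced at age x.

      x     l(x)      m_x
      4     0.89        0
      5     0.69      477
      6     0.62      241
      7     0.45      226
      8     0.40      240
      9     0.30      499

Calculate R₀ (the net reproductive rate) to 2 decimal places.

825.95

R₀ = Σ l(x) m_x:
  age 4: 0.89 × 0 = 0.0000
  age 5: 0.69 × 477 = 329.1300
  age 6: 0.62 × 241 = 149.4200
  age 7: 0.45 × 226 = 101.7000
  age 8: 0.40 × 240 = 96.0000
  age 9: 0.30 × 499 = 149.7000
R₀ = 0.0000 + 329.1300 + 149.4200 + 101.7000 + 96.0000 + 149.7000 = 825.9500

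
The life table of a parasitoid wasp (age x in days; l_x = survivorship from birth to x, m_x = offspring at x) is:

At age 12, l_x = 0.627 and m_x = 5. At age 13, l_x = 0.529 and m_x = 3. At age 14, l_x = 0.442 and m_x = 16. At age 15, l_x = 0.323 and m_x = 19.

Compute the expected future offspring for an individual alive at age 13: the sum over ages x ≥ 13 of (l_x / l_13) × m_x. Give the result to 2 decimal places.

l_13 = 0.529. Conditional survival from age 13 to x is l_x / l_13.
  x=13: (0.529/0.529) × 3 = 3.0000
  x=14: (0.442/0.529) × 16 = 13.3686
  x=15: (0.323/0.529) × 19 = 11.6011
Sum = 3.0000 + 13.3686 + 11.6011 = 27.9698

27.97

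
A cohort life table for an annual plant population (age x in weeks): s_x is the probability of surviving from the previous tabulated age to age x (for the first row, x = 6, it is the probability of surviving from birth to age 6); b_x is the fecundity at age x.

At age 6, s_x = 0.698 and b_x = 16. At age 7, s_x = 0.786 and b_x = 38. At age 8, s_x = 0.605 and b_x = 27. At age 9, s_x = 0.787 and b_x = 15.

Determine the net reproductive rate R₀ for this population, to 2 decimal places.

Survivorship from birth: l_x = s_6·s_7·…·s_x.
  l_6 = 0.69800
  l_7 = 0.54863
  l_8 = 0.33192
  l_9 = 0.26122
R₀ = Σ l_x b_x:
  age 6: 0.69800 × 16 = 11.1680
  age 7: 0.54863 × 38 = 20.8479
  age 8: 0.33192 × 27 = 8.9618
  age 9: 0.26122 × 15 = 3.9183
R₀ = 11.1680 + 20.8479 + 8.9618 + 3.9183 = 44.8961

44.90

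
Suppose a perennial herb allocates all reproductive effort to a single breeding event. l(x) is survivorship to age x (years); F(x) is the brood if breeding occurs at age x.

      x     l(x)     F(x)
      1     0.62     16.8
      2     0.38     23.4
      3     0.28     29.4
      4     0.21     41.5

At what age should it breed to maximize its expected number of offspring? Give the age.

1

Expected offspring if breeding at age x = l(x) × F(x):
  age 1: 0.62 × 16.8 = 10.416
  age 2: 0.38 × 23.4 = 8.892
  age 3: 0.28 × 29.4 = 8.232
  age 4: 0.21 × 41.5 = 8.715
Maximum at age 1 (10.416).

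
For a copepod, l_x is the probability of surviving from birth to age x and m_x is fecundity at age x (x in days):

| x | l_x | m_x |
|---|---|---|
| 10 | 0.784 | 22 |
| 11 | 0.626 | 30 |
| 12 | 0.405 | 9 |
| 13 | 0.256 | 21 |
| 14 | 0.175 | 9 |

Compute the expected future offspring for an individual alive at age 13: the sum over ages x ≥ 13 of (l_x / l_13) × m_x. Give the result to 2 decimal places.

l_13 = 0.256. Conditional survival from age 13 to x is l_x / l_13.
  x=13: (0.256/0.256) × 21 = 21.0000
  x=14: (0.175/0.256) × 9 = 6.1523
Sum = 21.0000 + 6.1523 = 27.1523

27.15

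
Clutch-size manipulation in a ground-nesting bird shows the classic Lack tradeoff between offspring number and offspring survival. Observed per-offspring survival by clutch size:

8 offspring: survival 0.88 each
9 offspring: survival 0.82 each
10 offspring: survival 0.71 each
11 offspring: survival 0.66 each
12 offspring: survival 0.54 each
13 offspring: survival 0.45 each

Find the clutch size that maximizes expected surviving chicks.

9

Expected surviving chicks = c × s(c):
  c=8: 8 × 0.88 = 7.040
  c=9: 9 × 0.82 = 7.380
  c=10: 10 × 0.71 = 7.100
  c=11: 11 × 0.66 = 7.260
  c=12: 12 × 0.54 = 6.480
  c=13: 13 × 0.45 = 5.850
Maximum at c = 9 (7.380 surviving chicks).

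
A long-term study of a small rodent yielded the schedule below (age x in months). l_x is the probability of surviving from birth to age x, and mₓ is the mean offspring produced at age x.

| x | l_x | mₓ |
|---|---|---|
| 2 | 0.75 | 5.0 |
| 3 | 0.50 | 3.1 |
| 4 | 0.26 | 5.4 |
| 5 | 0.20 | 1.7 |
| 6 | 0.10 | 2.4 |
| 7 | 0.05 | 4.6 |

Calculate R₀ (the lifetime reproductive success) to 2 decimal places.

R₀ = Σ l_x mₓ:
  age 2: 0.75 × 5.0 = 3.7500
  age 3: 0.50 × 3.1 = 1.5500
  age 4: 0.26 × 5.4 = 1.4040
  age 5: 0.20 × 1.7 = 0.3400
  age 6: 0.10 × 2.4 = 0.2400
  age 7: 0.05 × 4.6 = 0.2300
R₀ = 3.7500 + 1.5500 + 1.4040 + 0.3400 + 0.2400 + 0.2300 = 7.5140

7.51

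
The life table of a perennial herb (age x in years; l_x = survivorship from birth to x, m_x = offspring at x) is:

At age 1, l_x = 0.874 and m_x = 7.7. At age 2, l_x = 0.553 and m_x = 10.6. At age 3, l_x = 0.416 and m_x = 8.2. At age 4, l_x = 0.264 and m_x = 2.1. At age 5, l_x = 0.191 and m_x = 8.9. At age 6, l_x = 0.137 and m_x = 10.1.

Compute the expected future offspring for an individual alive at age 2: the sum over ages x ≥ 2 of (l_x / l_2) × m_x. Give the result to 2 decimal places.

l_2 = 0.553. Conditional survival from age 2 to x is l_x / l_2.
  x=2: (0.553/0.553) × 10.6 = 10.6000
  x=3: (0.416/0.553) × 8.2 = 6.1685
  x=4: (0.264/0.553) × 2.1 = 1.0025
  x=5: (0.191/0.553) × 8.9 = 3.0740
  x=6: (0.137/0.553) × 10.1 = 2.5022
Sum = 10.6000 + 6.1685 + 1.0025 + 3.0740 + 2.5022 = 23.3472

23.35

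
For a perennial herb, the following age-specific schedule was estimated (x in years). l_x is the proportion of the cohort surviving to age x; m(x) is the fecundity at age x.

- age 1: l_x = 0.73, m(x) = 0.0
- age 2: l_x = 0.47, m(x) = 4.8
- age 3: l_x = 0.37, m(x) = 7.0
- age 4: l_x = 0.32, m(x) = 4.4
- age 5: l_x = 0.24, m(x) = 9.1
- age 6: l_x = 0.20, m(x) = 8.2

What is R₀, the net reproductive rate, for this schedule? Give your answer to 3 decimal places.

R₀ = Σ l_x m(x):
  age 1: 0.73 × 0.0 = 0.0000
  age 2: 0.47 × 4.8 = 2.2560
  age 3: 0.37 × 7.0 = 2.5900
  age 4: 0.32 × 4.4 = 1.4080
  age 5: 0.24 × 9.1 = 2.1840
  age 6: 0.20 × 8.2 = 1.6400
R₀ = 0.0000 + 2.2560 + 2.5900 + 1.4080 + 2.1840 + 1.6400 = 10.0780

10.078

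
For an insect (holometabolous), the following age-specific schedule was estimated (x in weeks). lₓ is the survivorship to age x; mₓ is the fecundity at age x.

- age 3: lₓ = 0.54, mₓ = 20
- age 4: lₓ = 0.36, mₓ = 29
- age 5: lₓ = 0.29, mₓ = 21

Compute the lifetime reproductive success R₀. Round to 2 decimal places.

R₀ = Σ lₓ mₓ:
  age 3: 0.54 × 20 = 10.8000
  age 4: 0.36 × 29 = 10.4400
  age 5: 0.29 × 21 = 6.0900
R₀ = 10.8000 + 10.4400 + 6.0900 = 27.3300

27.33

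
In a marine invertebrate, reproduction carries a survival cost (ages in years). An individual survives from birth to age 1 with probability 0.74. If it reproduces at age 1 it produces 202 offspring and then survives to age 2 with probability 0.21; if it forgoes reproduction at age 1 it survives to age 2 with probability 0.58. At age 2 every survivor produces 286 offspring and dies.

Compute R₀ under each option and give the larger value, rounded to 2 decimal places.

193.92

breed at age 1: R₀ = 0.74 × (202 + 0.21 × 286) = 0.74 × 262.0600 = 193.9244
delay to age 2: R₀ = 0.74 × (0.58 × 286) = 0.74 × 165.8800 = 122.7512
Higher: breed at age 1 (193.9244).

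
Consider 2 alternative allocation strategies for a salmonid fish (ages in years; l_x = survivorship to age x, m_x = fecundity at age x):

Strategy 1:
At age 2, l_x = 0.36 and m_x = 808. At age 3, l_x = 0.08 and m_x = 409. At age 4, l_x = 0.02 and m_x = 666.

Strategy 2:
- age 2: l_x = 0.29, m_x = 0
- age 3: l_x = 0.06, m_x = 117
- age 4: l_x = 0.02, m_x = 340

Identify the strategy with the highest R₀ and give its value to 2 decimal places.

Strategy 1: R₀ = 0.36×808 + 0.08×409 + 0.02×666 = 336.9200
Strategy 2: R₀ = 0.29×0 + 0.06×117 + 0.02×340 = 13.8200
Highest R₀: strategy 1 with 336.9200.

336.92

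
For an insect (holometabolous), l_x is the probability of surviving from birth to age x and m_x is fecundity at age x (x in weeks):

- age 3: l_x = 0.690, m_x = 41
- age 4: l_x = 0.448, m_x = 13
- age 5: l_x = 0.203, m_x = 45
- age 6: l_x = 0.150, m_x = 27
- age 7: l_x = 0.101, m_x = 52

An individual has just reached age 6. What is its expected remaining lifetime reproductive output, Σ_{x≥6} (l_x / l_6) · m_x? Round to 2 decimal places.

62.01

l_6 = 0.150. Conditional survival from age 6 to x is l_x / l_6.
  x=6: (0.150/0.150) × 27 = 27.0000
  x=7: (0.101/0.150) × 52 = 35.0133
Sum = 27.0000 + 35.0133 = 62.0133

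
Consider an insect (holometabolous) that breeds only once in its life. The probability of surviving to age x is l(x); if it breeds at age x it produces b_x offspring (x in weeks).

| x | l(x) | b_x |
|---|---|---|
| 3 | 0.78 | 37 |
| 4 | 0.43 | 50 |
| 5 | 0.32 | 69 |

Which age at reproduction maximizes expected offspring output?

3

Expected offspring if breeding at age x = l(x) × b_x:
  age 3: 0.78 × 37 = 28.860
  age 4: 0.43 × 50 = 21.500
  age 5: 0.32 × 69 = 22.080
Maximum at age 3 (28.860).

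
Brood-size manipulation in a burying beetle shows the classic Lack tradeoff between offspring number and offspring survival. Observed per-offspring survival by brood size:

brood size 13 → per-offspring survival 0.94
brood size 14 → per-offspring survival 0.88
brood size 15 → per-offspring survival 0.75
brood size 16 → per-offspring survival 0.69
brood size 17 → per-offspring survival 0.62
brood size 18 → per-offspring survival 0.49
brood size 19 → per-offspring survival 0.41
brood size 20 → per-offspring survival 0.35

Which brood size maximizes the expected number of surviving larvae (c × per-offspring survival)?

Expected surviving larvae = c × s(c):
  c=13: 13 × 0.94 = 12.220
  c=14: 14 × 0.88 = 12.320
  c=15: 15 × 0.75 = 11.250
  c=16: 16 × 0.69 = 11.040
  c=17: 17 × 0.62 = 10.540
  c=18: 18 × 0.49 = 8.820
  c=19: 19 × 0.41 = 7.790
  c=20: 20 × 0.35 = 7.000
Maximum at c = 14 (12.320 surviving larvae).

14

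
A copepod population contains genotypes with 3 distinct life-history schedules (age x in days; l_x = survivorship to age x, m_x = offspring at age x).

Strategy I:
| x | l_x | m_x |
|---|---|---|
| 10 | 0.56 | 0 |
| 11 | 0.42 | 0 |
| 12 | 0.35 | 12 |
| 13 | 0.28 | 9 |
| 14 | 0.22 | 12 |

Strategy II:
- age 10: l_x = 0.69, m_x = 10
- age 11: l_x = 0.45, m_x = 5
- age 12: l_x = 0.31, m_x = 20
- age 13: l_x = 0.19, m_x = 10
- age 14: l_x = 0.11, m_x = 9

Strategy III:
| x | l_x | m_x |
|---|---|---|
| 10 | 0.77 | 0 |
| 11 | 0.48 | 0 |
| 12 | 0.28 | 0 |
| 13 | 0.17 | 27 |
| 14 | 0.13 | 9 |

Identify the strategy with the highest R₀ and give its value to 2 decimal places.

Strategy I: R₀ = 0.56×0 + 0.42×0 + 0.35×12 + 0.28×9 + 0.22×12 = 9.3600
Strategy II: R₀ = 0.69×10 + 0.45×5 + 0.31×20 + 0.19×10 + 0.11×9 = 18.2400
Strategy III: R₀ = 0.77×0 + 0.48×0 + 0.28×0 + 0.17×27 + 0.13×9 = 5.7600
Highest R₀: strategy II with 18.2400.

18.24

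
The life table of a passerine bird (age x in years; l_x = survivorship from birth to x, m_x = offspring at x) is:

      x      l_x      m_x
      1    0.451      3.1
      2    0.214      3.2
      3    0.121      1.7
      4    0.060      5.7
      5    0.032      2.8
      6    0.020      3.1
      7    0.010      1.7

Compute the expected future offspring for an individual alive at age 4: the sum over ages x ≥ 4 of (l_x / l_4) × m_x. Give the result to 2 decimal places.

8.51

l_4 = 0.060. Conditional survival from age 4 to x is l_x / l_4.
  x=4: (0.060/0.060) × 5.7 = 5.7000
  x=5: (0.032/0.060) × 2.8 = 1.4933
  x=6: (0.020/0.060) × 3.1 = 1.0333
  x=7: (0.010/0.060) × 1.7 = 0.2833
Sum = 5.7000 + 1.4933 + 1.0333 + 0.2833 = 8.5100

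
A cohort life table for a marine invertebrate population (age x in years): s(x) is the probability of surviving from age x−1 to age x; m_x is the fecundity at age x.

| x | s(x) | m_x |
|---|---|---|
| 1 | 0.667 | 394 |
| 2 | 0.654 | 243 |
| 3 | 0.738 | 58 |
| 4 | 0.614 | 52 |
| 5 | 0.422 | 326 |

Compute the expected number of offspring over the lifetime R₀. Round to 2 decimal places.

424.94

Survivorship from birth: l_x = s_1·s_2·…·s_x.
  l_1 = 0.66700
  l_2 = 0.43622
  l_3 = 0.32193
  l_4 = 0.19766
  l_5 = 0.08341
R₀ = Σ l_x m_x:
  age 1: 0.66700 × 394 = 262.7980
  age 2: 0.43622 × 243 = 106.0015
  age 3: 0.32193 × 58 = 18.6719
  age 4: 0.19766 × 52 = 10.2783
  age 5: 0.08341 × 326 = 27.1917
R₀ = 262.7980 + 106.0015 + 18.6719 + 10.2783 + 27.1917 = 424.9414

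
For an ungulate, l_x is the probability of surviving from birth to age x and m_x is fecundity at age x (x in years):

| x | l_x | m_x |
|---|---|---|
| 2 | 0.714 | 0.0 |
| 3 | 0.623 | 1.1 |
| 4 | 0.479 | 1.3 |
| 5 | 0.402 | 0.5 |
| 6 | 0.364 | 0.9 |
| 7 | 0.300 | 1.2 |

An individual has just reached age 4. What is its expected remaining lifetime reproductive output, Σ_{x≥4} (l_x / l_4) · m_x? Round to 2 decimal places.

3.16

l_4 = 0.479. Conditional survival from age 4 to x is l_x / l_4.
  x=4: (0.479/0.479) × 1.3 = 1.3000
  x=5: (0.402/0.479) × 0.5 = 0.4196
  x=6: (0.364/0.479) × 0.9 = 0.6839
  x=7: (0.300/0.479) × 1.2 = 0.7516
Sum = 1.3000 + 0.4196 + 0.6839 + 0.7516 = 3.1551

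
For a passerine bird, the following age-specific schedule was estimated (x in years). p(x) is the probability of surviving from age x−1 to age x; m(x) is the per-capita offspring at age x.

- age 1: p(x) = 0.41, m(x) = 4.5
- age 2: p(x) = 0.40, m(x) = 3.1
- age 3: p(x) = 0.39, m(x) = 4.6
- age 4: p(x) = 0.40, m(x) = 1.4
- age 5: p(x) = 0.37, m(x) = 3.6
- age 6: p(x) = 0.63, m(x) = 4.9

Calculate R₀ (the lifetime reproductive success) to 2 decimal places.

Survivorship from birth: l_x = p_1·p_2·…·p_x.
  l_1 = 0.41000
  l_2 = 0.16400
  l_3 = 0.06396
  l_4 = 0.02558
  l_5 = 0.00947
  l_6 = 0.00596
R₀ = Σ l_x m(x):
  age 1: 0.41000 × 4.5 = 1.8450
  age 2: 0.16400 × 3.1 = 0.5084
  age 3: 0.06396 × 4.6 = 0.2942
  age 4: 0.02558 × 1.4 = 0.0358
  age 5: 0.00947 × 3.6 = 0.0341
  age 6: 0.00596 × 4.9 = 0.0292
R₀ = 1.8450 + 0.5084 + 0.2942 + 0.0358 + 0.0341 + 0.0292 = 2.7467

2.75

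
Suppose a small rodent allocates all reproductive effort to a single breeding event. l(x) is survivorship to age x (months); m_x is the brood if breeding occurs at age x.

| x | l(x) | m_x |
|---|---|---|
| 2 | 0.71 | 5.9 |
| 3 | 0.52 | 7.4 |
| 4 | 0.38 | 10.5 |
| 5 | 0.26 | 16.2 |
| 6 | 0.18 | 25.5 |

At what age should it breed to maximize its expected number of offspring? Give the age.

6

Expected offspring if breeding at age x = l(x) × m_x:
  age 2: 0.71 × 5.9 = 4.189
  age 3: 0.52 × 7.4 = 3.848
  age 4: 0.38 × 10.5 = 3.990
  age 5: 0.26 × 16.2 = 4.212
  age 6: 0.18 × 25.5 = 4.590
Maximum at age 6 (4.590).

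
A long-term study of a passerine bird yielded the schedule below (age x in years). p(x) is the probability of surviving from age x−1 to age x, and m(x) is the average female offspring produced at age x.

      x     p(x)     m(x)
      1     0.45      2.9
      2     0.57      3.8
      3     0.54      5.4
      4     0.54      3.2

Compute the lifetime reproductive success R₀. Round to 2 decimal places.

Survivorship from birth: l_x = p_1·p_2·…·p_x.
  l_1 = 0.45000
  l_2 = 0.25650
  l_3 = 0.13851
  l_4 = 0.07480
R₀ = Σ l_x m(x):
  age 1: 0.45000 × 2.9 = 1.3050
  age 2: 0.25650 × 3.8 = 0.9747
  age 3: 0.13851 × 5.4 = 0.7480
  age 4: 0.07480 × 3.2 = 0.2394
R₀ = 1.3050 + 0.9747 + 0.7480 + 0.2394 = 3.2670

3.27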